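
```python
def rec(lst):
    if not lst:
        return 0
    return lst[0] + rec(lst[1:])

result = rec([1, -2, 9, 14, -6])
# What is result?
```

1 + (-2) + 9 + 14 + (-6) + 0 = 16

Answer: 16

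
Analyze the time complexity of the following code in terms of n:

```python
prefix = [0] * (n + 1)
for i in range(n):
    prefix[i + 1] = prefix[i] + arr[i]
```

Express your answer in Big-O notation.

This is Prefix sum computation. Time complexity: O(n).

Answer: O(n)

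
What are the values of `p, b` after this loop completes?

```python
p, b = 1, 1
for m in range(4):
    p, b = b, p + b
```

Fibonacci: after 4 iterations
`p, b` takes the values: (1, 1) → (1, 2) → (2, 3) → (3, 5) → (5, 8)

Answer: 5, 8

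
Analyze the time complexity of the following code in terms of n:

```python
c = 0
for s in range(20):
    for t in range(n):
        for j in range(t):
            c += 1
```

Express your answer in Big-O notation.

Each loop level contributes: 1 × n × n. Multiplying the contributions gives O(n^2).

Answer: O(n^2)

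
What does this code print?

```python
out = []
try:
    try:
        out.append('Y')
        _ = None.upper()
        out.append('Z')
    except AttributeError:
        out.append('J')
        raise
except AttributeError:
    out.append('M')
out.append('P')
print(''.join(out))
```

Execution trace: 'Y' (inner try body) → 'J' (inner except AttributeError) → 'M' (outer except AttributeError) → 'P' (after the try/except). Output: YJMP

Answer: YJMP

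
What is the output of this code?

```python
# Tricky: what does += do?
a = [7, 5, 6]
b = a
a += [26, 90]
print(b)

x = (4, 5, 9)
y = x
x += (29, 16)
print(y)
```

Key concept: += behavior differs for mutable vs immutable.
Step by step:
`a = [7, 5, 6]` → a = [7, 5, 6]
`b = a` → b = [7, 5, 6] (same object as a)
`a += [26, 90]` → a = [7, 5, 6, 26, 90] (same object as b); b = [7, 5, 6, 26, 90] (same object as a)
`print(b)` → prints [7, 5, 6, 26, 90]
`x = (4, 5, 9)` → x = (4, 5, 9)
`y = x` → y = (4, 5, 9)
`x += (29, 16)` → x = (4, 5, 9, 29, 16)
`print(y)` → prints (4, 5, 9)

Answer:
[7, 5, 6, 26, 90]
(4, 5, 9)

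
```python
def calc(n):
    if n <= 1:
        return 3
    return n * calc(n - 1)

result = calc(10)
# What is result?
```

calc(10) = 10 * 9 * 8 * 7 * 6 * 5 * 4 * 3 * 2 * 3 = 10886400

Answer: 10886400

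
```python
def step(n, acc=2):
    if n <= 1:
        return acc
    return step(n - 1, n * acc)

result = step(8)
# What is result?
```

Accumulator trace (n, acc): (8, 2) -> (7, 16) -> (6, 112) -> (5, 672) -> (4, 3360) -> (3, 13440) -> (2, 40320) -> (1, 80640) -> return 80640

Answer: 80640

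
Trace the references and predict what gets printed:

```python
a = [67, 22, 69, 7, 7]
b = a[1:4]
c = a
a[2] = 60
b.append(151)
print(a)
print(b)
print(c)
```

Key concept: slice vs alias.
Step by step:
`a = [67, 22, 69, 7, 7]` → a = [67, 22, 69, 7, 7]
`b = a[1:4]` → b = [22, 69, 7]
`c = a` → c = [67, 22, 69, 7, 7] (same object as a)
`a[2] = 60` → a = [67, 22, 60, 7, 7] (same object as c); c = [67, 22, 60, 7, 7] (same object as a)
`b.append(151)` → b = [22, 69, 7, 151]
`print(a)` → prints [67, 22, 60, 7, 7]
`print(b)` → prints [22, 69, 7, 151]
`print(c)` → prints [67, 22, 60, 7, 7]

Answer:
[67, 22, 60, 7, 7]
[22, 69, 7, 151]
[67, 22, 60, 7, 7]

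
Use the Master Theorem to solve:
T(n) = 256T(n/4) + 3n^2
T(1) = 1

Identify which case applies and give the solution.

a=256, b=4, f(n)=3n^2. log_4(256) = 4. Since c=2 < 4, Case 1 applies: T(n) = Θ(n^log_b(a)) = O(n^4).

Answer: O(n^4) - Case 1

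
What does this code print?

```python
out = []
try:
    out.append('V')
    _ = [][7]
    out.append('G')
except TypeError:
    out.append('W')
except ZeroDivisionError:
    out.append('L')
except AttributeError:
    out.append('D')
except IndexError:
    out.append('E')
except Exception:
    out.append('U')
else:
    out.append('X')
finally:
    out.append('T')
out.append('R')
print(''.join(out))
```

Execution trace: 'V' (try body) → 'E' (except IndexError) → 'T' (finally) → 'R' (after the try/except). Output: VETR

Answer: VETR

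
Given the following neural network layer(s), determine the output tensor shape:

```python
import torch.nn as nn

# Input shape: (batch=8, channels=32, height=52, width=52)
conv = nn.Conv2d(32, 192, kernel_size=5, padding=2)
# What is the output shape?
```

Input: (8, 32, 52, 52) -> Output: (8, 192, 52, 52)

Answer: (8, 192, 52, 52)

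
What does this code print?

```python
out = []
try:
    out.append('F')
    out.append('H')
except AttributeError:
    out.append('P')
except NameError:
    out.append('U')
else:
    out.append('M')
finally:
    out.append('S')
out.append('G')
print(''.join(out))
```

Execution trace: 'F' (try body) → 'H' (try body, no exception) → 'M' (else) → 'S' (finally) → 'G' (after the try/except). Output: FHMSG

Answer: FHMSG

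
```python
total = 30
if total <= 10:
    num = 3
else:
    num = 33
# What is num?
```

Trace:
`total = 30` → total = 30
`if total <= 10: ...` → total <= 10 is False, take else branch → num = 33
So num = 33

Answer: 33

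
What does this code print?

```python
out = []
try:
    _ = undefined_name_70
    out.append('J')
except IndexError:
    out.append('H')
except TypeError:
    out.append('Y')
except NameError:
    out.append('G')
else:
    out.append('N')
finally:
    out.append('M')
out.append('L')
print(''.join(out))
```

Execution trace: 'G' (except NameError) → 'M' (finally) → 'L' (after the try/except). Output: GML

Answer: GML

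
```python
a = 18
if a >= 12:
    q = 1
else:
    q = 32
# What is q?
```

Trace:
`a = 18` → a = 18
`if a >= 12: ...` → a >= 12 is True → q = 1
So q = 1

Answer: 1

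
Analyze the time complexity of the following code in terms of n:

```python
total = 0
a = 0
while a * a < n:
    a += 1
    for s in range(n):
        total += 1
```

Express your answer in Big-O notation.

Each loop level contributes: √n × n. Multiplying the contributions gives O(n√n).

Answer: O(n√n)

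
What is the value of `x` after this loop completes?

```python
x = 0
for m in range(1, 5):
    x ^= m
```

XOR of 1 to 4
`x` takes the values: 0 → 1 → 3 → 0 → 4

Answer: 4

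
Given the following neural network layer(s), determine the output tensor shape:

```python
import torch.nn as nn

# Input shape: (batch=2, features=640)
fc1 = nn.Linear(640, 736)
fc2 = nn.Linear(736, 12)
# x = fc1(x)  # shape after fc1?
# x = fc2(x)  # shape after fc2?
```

Input: (2, 640) -> after fc1: (2, 736) -> Output: (2, 12)

Answer: (2, 12)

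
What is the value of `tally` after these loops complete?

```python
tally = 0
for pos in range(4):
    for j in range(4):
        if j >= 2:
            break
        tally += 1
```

Inner breaks at 2, outer runs 4 times
`tally` takes the values: 0 → 1 → 2 → 3 → 4 → 5 → 6 → 7 → 8

Answer: 8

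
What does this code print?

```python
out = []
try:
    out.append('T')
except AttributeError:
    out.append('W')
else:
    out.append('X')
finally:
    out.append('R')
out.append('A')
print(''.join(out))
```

Execution trace: 'T' (try body, no exception) → 'X' (else) → 'R' (finally) → 'A' (after the try/except). Output: TXRA

Answer: TXRA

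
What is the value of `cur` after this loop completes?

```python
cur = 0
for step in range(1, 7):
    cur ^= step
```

XOR of 1 to 6
`cur` takes the values: 0 → 1 → 3 → 0 → 4 → 1 → 7

Answer: 7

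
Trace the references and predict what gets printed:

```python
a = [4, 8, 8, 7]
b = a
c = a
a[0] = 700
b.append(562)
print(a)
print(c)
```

Key concept: multiple aliases.
Step by step:
`a = [4, 8, 8, 7]` → a = [4, 8, 8, 7]
`b = a` → b = [4, 8, 8, 7] (same object as a)
`c = a` → c = [4, 8, 8, 7] (same object as a, b)
`a[0] = 700` → a = [700, 8, 8, 7] (same object as b, c); b = [700, 8, 8, 7] (same object as a, c); c = [700, 8, 8, 7] (same object as a, b)
`b.append(562)` → a = [700, 8, 8, 7, 562] (same object as b, c); b = [700, 8, 8, 7, 562] (same object as a, c); c = [700, 8, 8, 7, 562] (same object as a, b)
`print(a)` → prints [700, 8, 8, 7, 562]
`print(c)` → prints [700, 8, 8, 7, 562]

Answer:
[700, 8, 8, 7, 562]
[700, 8, 8, 7, 562]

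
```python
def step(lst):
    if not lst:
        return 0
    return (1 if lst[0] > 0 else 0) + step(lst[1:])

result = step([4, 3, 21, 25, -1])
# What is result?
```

Count of positive elements in [4, 3, 21, 25, -1] = 4

Answer: 4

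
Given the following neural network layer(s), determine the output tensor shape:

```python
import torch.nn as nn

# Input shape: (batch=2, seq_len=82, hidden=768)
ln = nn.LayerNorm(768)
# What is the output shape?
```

Input: (2, 82, 768) -> Output: (2, 82, 768)

Answer: (2, 82, 768)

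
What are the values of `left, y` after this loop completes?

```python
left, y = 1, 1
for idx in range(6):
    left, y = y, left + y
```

Fibonacci: after 6 iterations
`left, y` takes the values: (1, 1) → (1, 2) → (2, 3) → (3, 5) → (5, 8) → (8, 13) → (13, 21)

Answer: 13, 21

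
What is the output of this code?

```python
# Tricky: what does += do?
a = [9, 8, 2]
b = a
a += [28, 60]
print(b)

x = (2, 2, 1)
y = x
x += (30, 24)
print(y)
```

Key concept: += behavior differs for mutable vs immutable.
Step by step:
`a = [9, 8, 2]` → a = [9, 8, 2]
`b = a` → b = [9, 8, 2] (same object as a)
`a += [28, 60]` → a = [9, 8, 2, 28, 60] (same object as b); b = [9, 8, 2, 28, 60] (same object as a)
`print(b)` → prints [9, 8, 2, 28, 60]
`x = (2, 2, 1)` → x = (2, 2, 1)
`y = x` → y = (2, 2, 1)
`x += (30, 24)` → x = (2, 2, 1, 30, 24)
`print(y)` → prints (2, 2, 1)

Answer:
[9, 8, 2, 28, 60]
(2, 2, 1)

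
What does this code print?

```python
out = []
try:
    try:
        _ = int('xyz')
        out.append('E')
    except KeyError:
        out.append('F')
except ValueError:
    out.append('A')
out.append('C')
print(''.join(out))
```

Execution trace: 'A' (outer except ValueError) → 'C' (after the try/except). Output: AC

Answer: AC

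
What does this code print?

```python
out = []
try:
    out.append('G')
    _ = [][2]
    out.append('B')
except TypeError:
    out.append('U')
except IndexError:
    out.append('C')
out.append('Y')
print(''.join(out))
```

Execution trace: 'G' (try body) → 'C' (except IndexError) → 'Y' (after the try/except). Output: GCY

Answer: GCY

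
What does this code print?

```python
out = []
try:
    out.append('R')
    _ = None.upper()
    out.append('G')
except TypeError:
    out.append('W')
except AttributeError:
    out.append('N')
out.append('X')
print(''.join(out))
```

Execution trace: 'R' (try body) → 'N' (except AttributeError) → 'X' (after the try/except). Output: RNX

Answer: RNX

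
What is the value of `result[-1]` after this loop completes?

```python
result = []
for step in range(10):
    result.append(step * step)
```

Last element of squares 0 to 9
`result` takes the values: [] → [0] → [0, 1] → [0, 1, 4] → [0, 1, 4, 9] → [0, 1, 4, 9, 16] → [0, 1, 4, 9, 16, 25] → [0, 1, 4, 9, 16, 25, 36] → [0, 1, 4, 9, 16, 25, 36, 49] → [0, 1, 4, 9, 16, 25, 36, 49, 64] → [0, 1, 4, 9, 16, 25, 36, 49, 64, 81]
So `result[-1]` = 81

Answer: 81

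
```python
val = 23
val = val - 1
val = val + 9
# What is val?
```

Trace:
`val = 23` → val = 23
`val = val - 1` → val = 22
`val = val + 9` → val = 31
So val = 31

Answer: 31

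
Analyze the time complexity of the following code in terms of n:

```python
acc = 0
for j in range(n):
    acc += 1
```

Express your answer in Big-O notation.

Each loop level contributes: n. Multiplying the contributions gives O(n).

Answer: O(n)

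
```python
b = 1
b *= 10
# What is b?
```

Trace:
`b = 1` → b = 1
`b *= 10` → b = 10
So b = 10

Answer: 10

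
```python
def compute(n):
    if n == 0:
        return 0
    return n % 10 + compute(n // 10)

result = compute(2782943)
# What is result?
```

Sum of digits of 2782943: 3 + 4 + 9 + 2 + 8 + 7 + 2 = 35

Answer: 35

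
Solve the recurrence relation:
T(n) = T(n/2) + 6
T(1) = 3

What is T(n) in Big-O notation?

Each step divides n by 2 and adds 6. After log_2(n) steps we reach T(1)=3. So T(n) = 6·log_2(n) + 3 = O(log n).

Answer: O(log n)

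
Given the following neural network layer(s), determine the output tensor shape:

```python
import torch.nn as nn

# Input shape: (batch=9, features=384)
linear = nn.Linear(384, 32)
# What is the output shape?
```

Input: (9, 384) -> Output: (9, 32)

Answer: (9, 32)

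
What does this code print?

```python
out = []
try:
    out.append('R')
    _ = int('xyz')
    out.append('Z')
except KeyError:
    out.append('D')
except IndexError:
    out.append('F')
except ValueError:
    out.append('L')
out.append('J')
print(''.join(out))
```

Execution trace: 'R' (try body) → 'L' (except ValueError) → 'J' (after the try/except). Output: RLJ

Answer: RLJ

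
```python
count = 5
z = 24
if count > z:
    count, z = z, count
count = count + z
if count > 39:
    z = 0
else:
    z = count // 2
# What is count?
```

Trace:
`count = 5` → count = 5
`z = 24` → z = 24
`if count > z: ...` → count > z is False → no variable changes
`count = count + z` → count = 29
`if count > 39: ...` → count > 39 is False, take else branch → z = 14
So count = 29

Answer: 29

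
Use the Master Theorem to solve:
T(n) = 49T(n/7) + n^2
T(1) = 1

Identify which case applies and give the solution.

a=49, b=7, f(n)=n^2. log_7(49) = 2. Since c=2 = 2, Case 2 applies: T(n) = Θ(n^log_b(a) · log n) = O(n^2 log n).

Answer: O(n^2 log n) - Case 2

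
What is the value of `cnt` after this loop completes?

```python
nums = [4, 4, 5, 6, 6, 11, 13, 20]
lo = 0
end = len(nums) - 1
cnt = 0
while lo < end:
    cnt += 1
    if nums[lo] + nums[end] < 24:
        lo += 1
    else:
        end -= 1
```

Steps to find pair summing to 24
`cnt` takes the values: 0 → 1 → 2 → 3 → 4 → 5 → 6 → 7

Answer: 7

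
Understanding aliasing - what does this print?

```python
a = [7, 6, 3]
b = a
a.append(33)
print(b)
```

Key concept: basic list aliasing.
Step by step:
`a = [7, 6, 3]` → a = [7, 6, 3]
`b = a` → b = [7, 6, 3] (same object as a)
`a.append(33)` → a = [7, 6, 3, 33] (same object as b); b = [7, 6, 3, 33] (same object as a)
`print(b)` → prints [7, 6, 3, 33]

Answer: [7, 6, 3, 33]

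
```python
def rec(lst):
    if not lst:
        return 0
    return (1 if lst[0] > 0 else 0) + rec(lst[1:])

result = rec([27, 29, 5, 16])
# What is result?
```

Count of positive elements in [27, 29, 5, 16] = 4

Answer: 4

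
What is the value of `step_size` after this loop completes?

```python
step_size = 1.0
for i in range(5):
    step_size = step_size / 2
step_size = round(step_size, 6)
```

Halving LR 5 times: 1 / 2^5
`step_size` takes the values: 1.0 → 0.5 → 0.25 → 0.125 → 0.0625 → 0.03125

Answer: 0.03125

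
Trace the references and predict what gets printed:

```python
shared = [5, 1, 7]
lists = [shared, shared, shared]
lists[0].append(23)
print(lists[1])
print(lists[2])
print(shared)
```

Key concept: list of same reference.
Step by step:
`shared = [5, 1, 7]` → shared = [5, 1, 7]
`lists = [shared, shared, shared]` → lists = [[5, 1, 7], [5, 1, 7], [5, 1, 7]]
`lists[0].append(23)` → shared = [5, 1, 7, 23]; lists = [[5, 1, 7, 23], [5, 1, 7, 23], [5, 1, 7, 23]]
`print(lists[1])` → prints [5, 1, 7, 23]
`print(lists[2])` → prints [5, 1, 7, 23]
`print(shared)` → prints [5, 1, 7, 23]

Answer:
[5, 1, 7, 23]
[5, 1, 7, 23]
[5, 1, 7, 23]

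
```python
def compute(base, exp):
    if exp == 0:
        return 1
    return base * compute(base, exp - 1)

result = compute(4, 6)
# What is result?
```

compute(4, 6) = 4 * 4 * 4 * 4 * 4 * 4 = 4096

Answer: 4096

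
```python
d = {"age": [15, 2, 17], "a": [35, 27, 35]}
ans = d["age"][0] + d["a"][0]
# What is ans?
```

Trace:
`d = {"age": [15, 2, 17], "a": [35, 27, 35]}` → d = {'age': [15, 2, 17], 'a': [35, 27, 35]}
`ans = d["age"][0] + d["a"][0]` → ans = 50
So ans = 50

Answer: 50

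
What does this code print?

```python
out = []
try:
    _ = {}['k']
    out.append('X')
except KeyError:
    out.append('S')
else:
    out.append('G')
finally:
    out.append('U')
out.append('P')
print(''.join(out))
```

Execution trace: 'S' (except KeyError) → 'U' (finally) → 'P' (after the try/except). Output: SUP

Answer: SUP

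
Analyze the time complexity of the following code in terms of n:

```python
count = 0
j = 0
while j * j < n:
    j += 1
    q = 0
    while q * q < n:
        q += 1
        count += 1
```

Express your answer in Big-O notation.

Each loop level contributes: √n × √n. Multiplying the contributions gives O(n).

Answer: O(n)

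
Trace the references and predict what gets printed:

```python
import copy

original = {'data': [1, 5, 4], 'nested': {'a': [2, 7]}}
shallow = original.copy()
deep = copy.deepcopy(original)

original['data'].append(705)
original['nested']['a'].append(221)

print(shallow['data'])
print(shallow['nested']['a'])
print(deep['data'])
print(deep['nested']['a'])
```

Key concept: comparing shallow vs deep copy.
Step by step:
`original = {'data': [1, 5, 4], 'nested': {'a': [2, 7]}}` → original = {'data': [1, 5, 4], 'nested': {'a': [2, 7]}}
`shallow = original.copy()` → shallow = {'data': [1, 5, 4], 'nested': {'a': [2, 7]}}
`deep = copy.deepcopy(original)` → deep = {'data': [1, 5, 4], 'nested': {'a': [2, 7]}}
`original['data'].append(705)` → original = {'data': [1, 5, 4, 705], 'nested': {'a': [2, 7]}}; shallow = {'data': [1, 5, 4, 705], 'nested': {'a': [2, 7]}}
`original['nested']['a'].append(221)` → original = {'data': [1, 5, 4, 705], 'nested': {'a': [2, 7, 221]}}; shallow = {'data': [1, 5, 4, 705], 'nested': {'a': [2, 7, 221]}}
`print(shallow['data'])` → prints [1, 5, 4, 705]
`print(shallow['nested']['a'])` → prints [2, 7, 221]
`print(deep['data'])` → prints [1, 5, 4]
`print(deep['nested']['a'])` → prints [2, 7]

Answer:
[1, 5, 4, 705]
[2, 7, 221]
[1, 5, 4]
[2, 7]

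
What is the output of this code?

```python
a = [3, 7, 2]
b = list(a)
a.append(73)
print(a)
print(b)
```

Key concept: list() constructor creates copy.
Step by step:
`a = [3, 7, 2]` → a = [3, 7, 2]
`b = list(a)` → b = [3, 7, 2]
`a.append(73)` → a = [3, 7, 2, 73]
`print(a)` → prints [3, 7, 2, 73]
`print(b)` → prints [3, 7, 2]

Answer:
[3, 7, 2, 73]
[3, 7, 2]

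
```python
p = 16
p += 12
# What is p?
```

Trace:
`p = 16` → p = 16
`p += 12` → p = 28
So p = 28

Answer: 28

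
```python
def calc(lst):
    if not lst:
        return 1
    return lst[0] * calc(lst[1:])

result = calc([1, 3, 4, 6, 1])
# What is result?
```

Product over [1, 3, 4, 6, 1] = 1 * 3 * 4 * 6 * 1 = 72

Answer: 72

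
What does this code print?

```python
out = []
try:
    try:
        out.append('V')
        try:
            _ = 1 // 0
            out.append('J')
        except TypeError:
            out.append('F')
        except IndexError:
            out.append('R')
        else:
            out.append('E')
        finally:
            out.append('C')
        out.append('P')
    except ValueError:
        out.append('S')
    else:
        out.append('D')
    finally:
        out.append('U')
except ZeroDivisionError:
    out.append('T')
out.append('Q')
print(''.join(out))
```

Execution trace: 'V' (try body) → 'C' (inner finally) → 'U' (finally) → 'T' (outer except ZeroDivisionError) → 'Q' (after the try/except). Output: VCUTQ

Answer: VCUTQ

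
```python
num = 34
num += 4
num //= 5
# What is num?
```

Trace:
`num = 34` → num = 34
`num += 4` → num = 38
`num //= 5` → num = 7
So num = 7

Answer: 7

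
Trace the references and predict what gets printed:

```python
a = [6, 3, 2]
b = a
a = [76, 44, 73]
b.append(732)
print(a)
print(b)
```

Key concept: rebinding vs mutation: a is rebound to a new list, b still points at the original.
Step by step:
`a = [6, 3, 2]` → a = [6, 3, 2]
`b = a` → b = [6, 3, 2] (same object as a)
`a = [76, 44, 73]` → a = [76, 44, 73]
`b.append(732)` → b = [6, 3, 2, 732]
`print(a)` → prints [76, 44, 73]
`print(b)` → prints [6, 3, 2, 732]

Answer:
[76, 44, 73]
[6, 3, 2, 732]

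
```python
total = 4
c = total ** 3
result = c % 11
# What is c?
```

Trace:
`total = 4` → total = 4
`c = total ** 3` → c = 64
`result = c % 11` → result = 9
So c = 64

Answer: 64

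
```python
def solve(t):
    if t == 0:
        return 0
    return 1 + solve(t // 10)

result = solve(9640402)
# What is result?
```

Count of digits of 9640402: 7

Answer: 7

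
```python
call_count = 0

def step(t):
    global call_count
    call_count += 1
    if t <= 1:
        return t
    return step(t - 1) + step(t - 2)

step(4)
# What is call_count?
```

Calls(t) = 1 + Calls(t-1) + Calls(t-2); Calls(0)=Calls(1)=1. For t=4 this gives 9.

Answer: 9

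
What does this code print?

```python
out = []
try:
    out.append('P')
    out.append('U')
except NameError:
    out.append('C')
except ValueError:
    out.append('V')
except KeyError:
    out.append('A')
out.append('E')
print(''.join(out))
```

Execution trace: 'P' (try body) → 'U' (try body, no exception) → 'E' (after the try/except). Output: PUE

Answer: PUE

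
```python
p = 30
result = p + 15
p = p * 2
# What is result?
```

Trace:
`p = 30` → p = 30
`result = p + 15` → result = 45
`p = p * 2` → p = 60
So result = 45

Answer: 45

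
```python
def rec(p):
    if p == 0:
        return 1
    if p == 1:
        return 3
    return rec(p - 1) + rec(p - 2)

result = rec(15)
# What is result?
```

Build up from base cases: rec(0)=1, rec(1)=3, rec(2)=4, rec(3)=7, rec(4)=11, rec(5)=18, rec(6)=29, ..., rec(15)=2207

Answer: 2207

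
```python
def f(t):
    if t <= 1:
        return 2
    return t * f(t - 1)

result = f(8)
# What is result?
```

f(8) = 8 * 7 * 6 * 5 * 4 * 3 * 2 * 2 = 80640

Answer: 80640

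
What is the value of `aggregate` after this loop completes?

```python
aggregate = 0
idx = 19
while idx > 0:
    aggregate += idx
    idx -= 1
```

Sum 19 down to 1
`aggregate` takes the values: 0 → 19 → 37 → 54 → 70 → 85 → 99 → 112 → 124 → 135 → 145 → 154 → 162 → 169 → 175 → 180 → 184 → 187 → 189 → 190

Answer: 190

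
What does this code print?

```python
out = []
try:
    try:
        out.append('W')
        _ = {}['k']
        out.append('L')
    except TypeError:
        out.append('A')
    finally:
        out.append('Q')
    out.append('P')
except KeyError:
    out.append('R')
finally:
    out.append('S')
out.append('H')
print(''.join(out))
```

Execution trace: 'W' (inner try body) → 'Q' (inner finally) → 'R' (except KeyError) → 'S' (finally) → 'H' (after the try/except). Output: WQRSH

Answer: WQRSH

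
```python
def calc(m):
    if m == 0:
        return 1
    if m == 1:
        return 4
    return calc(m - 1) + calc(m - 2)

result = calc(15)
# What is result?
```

Build up from base cases: calc(0)=1, calc(1)=4, calc(2)=5, calc(3)=9, calc(4)=14, calc(5)=23, calc(6)=37, ..., calc(15)=2817

Answer: 2817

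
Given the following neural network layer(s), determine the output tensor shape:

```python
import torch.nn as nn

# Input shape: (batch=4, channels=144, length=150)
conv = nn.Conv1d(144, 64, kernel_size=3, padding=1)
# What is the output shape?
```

Input: (4, 144, 150) -> Output: (4, 64, 150)

Answer: (4, 64, 150)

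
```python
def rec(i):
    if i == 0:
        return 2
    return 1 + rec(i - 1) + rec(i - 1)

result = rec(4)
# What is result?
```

rec(i) = 1 + 2·rec(i-1), rec(0)=2. Closed form: (2+1)·2^4 - 1 = 47.

Answer: 47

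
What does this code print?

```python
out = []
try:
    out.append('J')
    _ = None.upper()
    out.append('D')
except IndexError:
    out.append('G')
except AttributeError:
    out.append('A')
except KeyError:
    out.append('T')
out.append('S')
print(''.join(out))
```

Execution trace: 'J' (try body) → 'A' (except AttributeError) → 'S' (after the try/except). Output: JAS

Answer: JAS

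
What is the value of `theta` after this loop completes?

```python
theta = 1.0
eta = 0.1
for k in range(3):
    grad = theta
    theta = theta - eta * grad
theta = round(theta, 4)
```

Gradient descent: w = 1.0 * (1 - 0.1)^3
`theta` takes the values: 1.0 → 0.9 → 0.81 → 0.729

Answer: 0.729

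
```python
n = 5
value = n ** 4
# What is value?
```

Trace:
`n = 5` → n = 5
`value = n ** 4` → value = 625
So value = 625

Answer: 625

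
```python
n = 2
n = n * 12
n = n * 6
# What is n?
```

Trace:
`n = 2` → n = 2
`n = n * 12` → n = 24
`n = n * 6` → n = 144
So n = 144

Answer: 144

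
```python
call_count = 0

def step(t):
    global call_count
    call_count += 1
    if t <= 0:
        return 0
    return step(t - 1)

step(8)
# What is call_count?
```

Linear recursion stepping by 1: 9 calls from t=8 down to ≤0.

Answer: 9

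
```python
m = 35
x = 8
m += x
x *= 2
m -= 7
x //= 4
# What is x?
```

Trace:
`m = 35` → m = 35
`x = 8` → x = 8
`m += x` → m = 43
`x *= 2` → x = 16
`m -= 7` → m = 36
`x //= 4` → x = 4
So x = 4

Answer: 4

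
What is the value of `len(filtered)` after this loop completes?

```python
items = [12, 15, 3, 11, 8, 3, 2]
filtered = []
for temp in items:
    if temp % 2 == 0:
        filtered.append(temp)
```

Count even numbers in [12, 15, 3, 11, 8, 3, 2]
`filtered` takes the values: [] → [12] → [12, 8] → [12, 8, 2]
So `len(filtered)` = 3

Answer: 3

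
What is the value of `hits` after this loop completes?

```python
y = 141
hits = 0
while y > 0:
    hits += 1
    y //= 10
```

Count digits by repeated division by 10
`hits` takes the values: 0 → 1 → 2 → 3

Answer: 3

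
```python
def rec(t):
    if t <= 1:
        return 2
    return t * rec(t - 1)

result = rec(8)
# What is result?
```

rec(8) = 8 * 7 * 6 * 5 * 4 * 3 * 2 * 2 = 80640

Answer: 80640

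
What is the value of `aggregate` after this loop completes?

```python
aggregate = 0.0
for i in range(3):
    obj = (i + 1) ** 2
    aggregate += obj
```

Sum of squared losses 1² + 2² + ... + 3²
`aggregate` takes the values: 0.0 → 1.0 → 5.0 → 14.0

Answer: 14.0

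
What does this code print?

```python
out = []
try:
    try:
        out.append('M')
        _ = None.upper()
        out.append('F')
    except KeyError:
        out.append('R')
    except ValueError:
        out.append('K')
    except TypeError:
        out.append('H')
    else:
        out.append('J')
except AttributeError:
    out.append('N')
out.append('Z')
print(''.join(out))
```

Execution trace: 'M' (try body) → 'N' (outer except AttributeError) → 'Z' (after the try/except). Output: MNZ

Answer: MNZ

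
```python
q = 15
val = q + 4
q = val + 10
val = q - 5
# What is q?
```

Trace:
`q = 15` → q = 15
`val = q + 4` → val = 19
`q = val + 10` → q = 29
`val = q - 5` → val = 24
So q = 29

Answer: 29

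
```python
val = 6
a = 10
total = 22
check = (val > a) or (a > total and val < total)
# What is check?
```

Trace:
`val = 6` → val = 6
`a = 10` → a = 10
`total = 22` → total = 22
`check = (val > a) or (a > total and val < total)` → check = False
So check = False

Answer: False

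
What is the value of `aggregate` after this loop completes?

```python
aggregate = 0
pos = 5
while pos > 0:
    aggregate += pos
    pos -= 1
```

Sum 5 down to 1
`aggregate` takes the values: 0 → 5 → 9 → 12 → 14 → 15

Answer: 15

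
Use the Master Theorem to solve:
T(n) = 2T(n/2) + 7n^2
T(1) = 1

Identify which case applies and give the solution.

a=2, b=2, f(n)=7n^2. log_2(2) = 1. Since c=2 > 1 and the regularity condition holds (2(n/2)^2 = (2/2^2)n^2 with 2/2^2 < 1), Case 3 applies: T(n) = Θ(f(n)) = O(n^2).

Answer: O(n^2) - Case 3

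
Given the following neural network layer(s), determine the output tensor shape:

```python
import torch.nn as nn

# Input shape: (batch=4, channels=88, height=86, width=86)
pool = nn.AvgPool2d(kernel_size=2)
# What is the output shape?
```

Input: (4, 88, 86, 86) -> Output: (4, 88, 43, 43)

Answer: (4, 88, 43, 43)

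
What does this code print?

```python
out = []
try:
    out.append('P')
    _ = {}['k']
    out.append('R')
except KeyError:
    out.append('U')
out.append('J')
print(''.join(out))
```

Execution trace: 'P' (try body) → 'U' (except KeyError) → 'J' (after the try/except). Output: PUJ

Answer: PUJ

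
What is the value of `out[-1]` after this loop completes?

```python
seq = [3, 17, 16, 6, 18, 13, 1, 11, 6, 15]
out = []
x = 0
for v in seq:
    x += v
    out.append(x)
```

Cumulative sum ends at 106
`out` takes the values: [] → [3] → [3, 20] → [3, 20, 36] → [3, 20, 36, 42] → [3, 20, 36, 42, 60] → [3, 20, 36, 42, 60, 73] → [3, 20, 36, 42, 60, 73, 74] → [3, 20, 36, 42, 60, 73, 74, 85] → [3, 20, 36, 42, 60, 73, 74, 85, 91] → [3, 20, 36, 42, 60, 73, 74, 85, 91, 106]
So `out[-1]` = 106

Answer: 106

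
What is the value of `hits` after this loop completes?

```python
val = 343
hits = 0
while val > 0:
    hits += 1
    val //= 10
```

Count digits by repeated division by 10
`hits` takes the values: 0 → 1 → 2 → 3

Answer: 3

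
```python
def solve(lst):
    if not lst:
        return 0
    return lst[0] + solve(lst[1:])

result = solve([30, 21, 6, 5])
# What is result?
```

30 + 21 + 6 + 5 + 0 = 62

Answer: 62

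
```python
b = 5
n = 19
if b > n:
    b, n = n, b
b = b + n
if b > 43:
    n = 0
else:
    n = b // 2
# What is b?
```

Trace:
`b = 5` → b = 5
`n = 19` → n = 19
`if b > n: ...` → b > n is False → no variable changes
`b = b + n` → b = 24
`if b > 43: ...` → b > 43 is False, take else branch → n = 12
So b = 24

Answer: 24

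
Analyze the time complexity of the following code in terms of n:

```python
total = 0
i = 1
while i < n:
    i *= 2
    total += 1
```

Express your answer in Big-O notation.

Each loop level contributes: log n. Multiplying the contributions gives O(log n).

Answer: O(log n)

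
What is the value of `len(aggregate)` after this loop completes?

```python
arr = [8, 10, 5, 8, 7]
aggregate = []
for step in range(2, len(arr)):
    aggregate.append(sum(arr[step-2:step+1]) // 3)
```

Number of 3-element averages
`aggregate` takes the values: [] → [7] → [7, 7] → [7, 7, 6]
So `len(aggregate)` = 3

Answer: 3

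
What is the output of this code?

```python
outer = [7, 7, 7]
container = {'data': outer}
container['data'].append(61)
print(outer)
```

Key concept: dict holds reference to list.
Step by step:
`outer = [7, 7, 7]` → outer = [7, 7, 7]
`container = {'data': outer}` → container = {'data': [7, 7, 7]}
`container['data'].append(61)` → outer = [7, 7, 7, 61]; container = {'data': [7, 7, 7, 61]}
`print(outer)` → prints [7, 7, 7, 61]

Answer: [7, 7, 7, 61]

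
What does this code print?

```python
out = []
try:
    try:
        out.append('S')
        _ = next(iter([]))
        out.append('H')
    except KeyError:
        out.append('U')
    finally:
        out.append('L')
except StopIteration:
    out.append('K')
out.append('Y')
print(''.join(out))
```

Execution trace: 'S' (try body) → 'L' (finally) → 'K' (outer except StopIteration) → 'Y' (after the try/except). Output: SLKY

Answer: SLKY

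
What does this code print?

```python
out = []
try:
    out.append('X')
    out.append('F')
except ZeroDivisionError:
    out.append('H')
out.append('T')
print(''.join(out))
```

Execution trace: 'X' (try body) → 'F' (try body, no exception) → 'T' (after the try/except). Output: XFT

Answer: XFT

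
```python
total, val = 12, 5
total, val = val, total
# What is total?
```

Trace:
`total, val = 12, 5` → total = 12; val = 5
`total, val = val, total` → total = 5; val = 12
So total = 5

Answer: 5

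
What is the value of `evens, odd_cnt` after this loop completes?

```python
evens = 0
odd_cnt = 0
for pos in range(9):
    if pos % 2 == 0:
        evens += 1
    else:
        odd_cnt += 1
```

Count evens and odds in range(9)
`evens, odd_cnt` takes the values: (0, 0) → (1, 0) → (1, 1) → (2, 1) → (2, 2) → (3, 2) → (3, 3) → (4, 3) → (4, 4) → (5, 4)

Answer: 5, 4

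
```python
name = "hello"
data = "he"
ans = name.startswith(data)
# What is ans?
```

Trace:
`name = "hello"` → name = 'hello'
`data = "he"` → data = 'he'
`ans = name.startswith(data)` → ans = True
So ans = True

Answer: True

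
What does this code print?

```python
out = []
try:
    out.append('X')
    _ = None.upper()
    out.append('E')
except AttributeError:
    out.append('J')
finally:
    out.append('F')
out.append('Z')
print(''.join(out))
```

Execution trace: 'X' (try body) → 'J' (except AttributeError) → 'F' (finally) → 'Z' (after the try/except). Output: XJFZ

Answer: XJFZ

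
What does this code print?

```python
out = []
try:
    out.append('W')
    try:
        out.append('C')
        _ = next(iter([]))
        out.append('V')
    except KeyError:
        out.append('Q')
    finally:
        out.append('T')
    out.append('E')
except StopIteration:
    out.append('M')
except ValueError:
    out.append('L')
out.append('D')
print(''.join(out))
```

Execution trace: 'W' (try body) → 'C' (inner try body) → 'T' (inner finally) → 'M' (except StopIteration) → 'D' (after the try/except). Output: WCTMD

Answer: WCTMD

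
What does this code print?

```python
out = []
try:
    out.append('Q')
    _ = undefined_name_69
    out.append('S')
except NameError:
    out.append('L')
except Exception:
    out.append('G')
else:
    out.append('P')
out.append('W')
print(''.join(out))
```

Execution trace: 'Q' (try body) → 'L' (except NameError) → 'W' (after the try/except). Output: QLW

Answer: QLW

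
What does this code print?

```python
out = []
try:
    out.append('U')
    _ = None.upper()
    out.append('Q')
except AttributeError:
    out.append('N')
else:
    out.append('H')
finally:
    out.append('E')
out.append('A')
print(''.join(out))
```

Execution trace: 'U' (try body) → 'N' (except AttributeError) → 'E' (finally) → 'A' (after the try/except). Output: UNEA

Answer: UNEA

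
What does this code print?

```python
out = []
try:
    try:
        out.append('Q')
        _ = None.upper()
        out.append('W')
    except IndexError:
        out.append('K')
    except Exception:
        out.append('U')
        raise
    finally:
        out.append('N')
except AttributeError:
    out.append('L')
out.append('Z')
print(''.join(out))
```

Execution trace: 'Q' (inner try body) → 'U' (inner except Exception) → 'N' (inner finally) → 'L' (outer except AttributeError) → 'Z' (after the try/except). Output: QUNLZ

Answer: QUNLZ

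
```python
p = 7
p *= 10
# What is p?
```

Trace:
`p = 7` → p = 7
`p *= 10` → p = 70
So p = 70

Answer: 70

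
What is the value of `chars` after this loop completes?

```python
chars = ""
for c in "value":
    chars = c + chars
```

Reverse 'value'
`chars` takes the values: "" → "v" → "av" → "lav" → "ulav" → "eulav"

Answer: "eulav"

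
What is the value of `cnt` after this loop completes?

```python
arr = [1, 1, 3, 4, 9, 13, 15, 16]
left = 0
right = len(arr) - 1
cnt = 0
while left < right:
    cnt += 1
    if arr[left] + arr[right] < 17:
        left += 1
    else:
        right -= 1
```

Steps to find pair summing to 17
`cnt` takes the values: 0 → 1 → 2 → 3 → 4 → 5 → 6 → 7

Answer: 7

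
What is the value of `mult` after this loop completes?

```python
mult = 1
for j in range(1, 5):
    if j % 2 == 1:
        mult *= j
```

Product of odd numbers 1 to 4
`mult` takes the values: 1 → 3

Answer: 3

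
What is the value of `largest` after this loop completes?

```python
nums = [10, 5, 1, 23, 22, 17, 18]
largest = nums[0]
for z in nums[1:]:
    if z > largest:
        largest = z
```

Maximum of [10, 5, 1, 23, 22, 17, 18]
`largest` takes the values: 10 → 23

Answer: 23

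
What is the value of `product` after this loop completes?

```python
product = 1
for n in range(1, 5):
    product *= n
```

4! = 24
`product` takes the values: 1 → 2 → 6 → 24

Answer: 24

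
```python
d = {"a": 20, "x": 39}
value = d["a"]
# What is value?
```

Trace:
`d = {"a": 20, "x": 39}` → d = {'a': 20, 'x': 39}
`value = d["a"]` → value = 20
So value = 20

Answer: 20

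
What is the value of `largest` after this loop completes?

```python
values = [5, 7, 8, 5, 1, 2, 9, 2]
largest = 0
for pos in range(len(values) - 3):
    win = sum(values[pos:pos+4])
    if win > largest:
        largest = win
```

Max sum of 4-element window in [5, 7, 8, 5, 1, 2, 9, 2]
`largest` takes the values: 0 → 25

Answer: 25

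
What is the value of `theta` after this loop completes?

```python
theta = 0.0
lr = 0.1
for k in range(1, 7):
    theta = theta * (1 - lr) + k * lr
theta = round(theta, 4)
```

Moving average with lr=0.1
`theta` takes the values: 0.0 → 0.1 → 0.29 → 0.561 → 0.9049 → 1.31441 → 1.782969 → 1.783

Answer: 1.783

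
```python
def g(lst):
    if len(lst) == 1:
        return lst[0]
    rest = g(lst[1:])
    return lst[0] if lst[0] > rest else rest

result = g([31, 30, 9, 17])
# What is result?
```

Recursive max over [31, 30, 9, 17] = 31

Answer: 31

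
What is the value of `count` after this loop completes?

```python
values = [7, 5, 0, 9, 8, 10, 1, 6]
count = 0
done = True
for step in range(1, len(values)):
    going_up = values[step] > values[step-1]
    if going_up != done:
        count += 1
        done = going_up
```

Count direction changes in [7, 5, 0, 9, 8, 10, 1, 6]
`count` takes the values: 0 → 1 → 2 → 3 → 4 → 5 → 6

Answer: 6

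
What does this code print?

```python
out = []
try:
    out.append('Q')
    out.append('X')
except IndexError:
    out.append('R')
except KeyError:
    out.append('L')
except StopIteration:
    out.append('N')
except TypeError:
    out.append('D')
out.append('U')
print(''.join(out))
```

Execution trace: 'Q' (try body) → 'X' (try body, no exception) → 'U' (after the try/except). Output: QXU

Answer: QXU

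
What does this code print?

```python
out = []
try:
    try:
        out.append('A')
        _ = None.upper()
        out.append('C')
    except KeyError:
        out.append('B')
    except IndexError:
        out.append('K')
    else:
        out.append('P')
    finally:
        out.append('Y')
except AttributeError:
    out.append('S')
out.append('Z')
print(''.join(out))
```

Execution trace: 'A' (try body) → 'Y' (finally) → 'S' (outer except AttributeError) → 'Z' (after the try/except). Output: AYSZ

Answer: AYSZ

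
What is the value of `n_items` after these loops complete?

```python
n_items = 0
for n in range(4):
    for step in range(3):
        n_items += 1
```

4 * 3 = 12
`n_items` takes the values: 0 → 1 → 2 → 3 → 4 → 5 → 6 → 7 → 8 → 9 → 10 → 11 → 12

Answer: 12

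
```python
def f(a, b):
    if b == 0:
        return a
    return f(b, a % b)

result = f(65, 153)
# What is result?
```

f(65, 153) -> f(153, 65) -> f(65, 23) -> f(23, 19) -> f(19, 4) -> f(4, 3) -> f(3, 1) -> f(1, 0) -> 1

Answer: 1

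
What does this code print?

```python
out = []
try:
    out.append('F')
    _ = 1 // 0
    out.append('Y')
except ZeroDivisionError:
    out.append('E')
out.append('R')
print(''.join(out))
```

Execution trace: 'F' (try body) → 'E' (except ZeroDivisionError) → 'R' (after the try/except). Output: FER

Answer: FER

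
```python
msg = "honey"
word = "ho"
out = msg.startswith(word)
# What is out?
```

Trace:
`msg = "honey"` → msg = 'honey'
`word = "ho"` → word = 'ho'
`out = msg.startswith(word)` → out = True
So out = True

Answer: True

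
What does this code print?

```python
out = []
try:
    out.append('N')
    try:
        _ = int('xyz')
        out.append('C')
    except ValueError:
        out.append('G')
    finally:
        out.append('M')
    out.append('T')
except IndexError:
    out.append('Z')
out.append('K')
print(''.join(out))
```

Execution trace: 'N' (try body) → 'G' (inner except ValueError) → 'M' (inner finally) → 'T' (try body, no exception) → 'K' (after the try/except). Output: NGMTK

Answer: NGMTK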